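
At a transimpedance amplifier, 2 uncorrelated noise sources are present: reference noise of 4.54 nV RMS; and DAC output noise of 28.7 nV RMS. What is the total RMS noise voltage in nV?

Uncorrelated sources add in power (mean-square): V_tot = √(ΣV_i²)
V_tot = √[(4.54×10⁻⁹)² + (2.87×10⁻⁸)²] = 2.91×10⁻⁸ V = 29.1 nV

29.1 nV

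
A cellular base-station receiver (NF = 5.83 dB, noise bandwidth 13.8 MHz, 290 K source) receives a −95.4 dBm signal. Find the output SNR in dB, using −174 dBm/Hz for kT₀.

Noise floor: N = −174 + 10 log₁₀(B) + NF
10 log₁₀(1.38×10⁷) = 71.4 dB
N = −174 + 71.4 + 5.83 = −96.77 dBm
SNR = P_sig − N = −95.4 − (−96.77) = 1.37 dB → 1.4 dB

1.4 dB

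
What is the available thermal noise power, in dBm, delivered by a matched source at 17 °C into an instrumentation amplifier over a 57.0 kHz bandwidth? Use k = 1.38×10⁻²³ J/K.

−126.4 dBm

T = 17 °C + 273.15 = 290.15 K
P_n = kTB = 1.38×10⁻²³ × 290.15 × 5.70×10⁴ = 2.28×10⁻¹⁶ W
In dBm: 10 log₁₀(2.28×10⁻¹⁶ / 10⁻³) = −126.4 dBm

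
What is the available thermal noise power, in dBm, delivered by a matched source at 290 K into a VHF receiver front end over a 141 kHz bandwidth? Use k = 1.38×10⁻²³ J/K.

−122.5 dBm

P_n = kTB = 1.38×10⁻²³ × 290 × 1.41×10⁵ = 5.64×10⁻¹⁶ W
In dBm: 10 log₁₀(5.64×10⁻¹⁶ / 10⁻³) = −122.5 dBm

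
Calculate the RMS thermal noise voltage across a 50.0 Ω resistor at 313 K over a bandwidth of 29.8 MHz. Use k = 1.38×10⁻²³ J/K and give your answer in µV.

5.07 µV

V_n = √(4kTRB)
4kTRB = 4 × 1.38×10⁻²³ × 313 × 5.00×10¹ × 2.98×10⁷ = 2.57×10⁻¹¹ V²
V_n = √(2.57×10⁻¹¹) = 5.07×10⁻⁶ V = 5.07 µV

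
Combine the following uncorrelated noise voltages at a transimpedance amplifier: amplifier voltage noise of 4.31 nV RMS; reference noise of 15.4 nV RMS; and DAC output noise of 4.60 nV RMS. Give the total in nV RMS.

Uncorrelated sources add in power (mean-square): V_tot = √(ΣV_i²)
V_tot = √[(4.31×10⁻⁹)² + (1.54×10⁻⁸)² + (4.60×10⁻⁹)²] = 1.66×10⁻⁸ V = 16.6 nV

16.6 nV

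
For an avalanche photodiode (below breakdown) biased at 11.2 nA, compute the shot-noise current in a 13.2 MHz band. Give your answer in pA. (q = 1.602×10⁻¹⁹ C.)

218 pA

I_n = √(2qI·B)
2qI·B = 2 × 1.602×10⁻¹⁹ × 1.12×10⁻⁸ × 1.32×10⁷ = 4.74×10⁻²⁰ A²
I_n = √(4.74×10⁻²⁰) = 2.18×10⁻¹⁰ A = 218 pA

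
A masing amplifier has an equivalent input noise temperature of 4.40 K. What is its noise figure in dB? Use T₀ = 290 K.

F = 1 + T_e/T₀ = 1 + 4.40/290 = 1.01517
NF = 10 log₁₀(1.01517) = 0.065 dB

0.065 dB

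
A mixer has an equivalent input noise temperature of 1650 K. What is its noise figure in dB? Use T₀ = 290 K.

8.25 dB

F = 1 + T_e/T₀ = 1 + 1650/290 = 6.68966
NF = 10 log₁₀(6.68966) = 8.25 dB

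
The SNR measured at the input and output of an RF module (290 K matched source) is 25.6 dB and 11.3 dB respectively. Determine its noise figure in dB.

NF (dB) = SNR_in(dB) − SNR_out(dB) when the source is at T₀
NF = 25.6 − 11.3 = 14.3 dB

14.3 dB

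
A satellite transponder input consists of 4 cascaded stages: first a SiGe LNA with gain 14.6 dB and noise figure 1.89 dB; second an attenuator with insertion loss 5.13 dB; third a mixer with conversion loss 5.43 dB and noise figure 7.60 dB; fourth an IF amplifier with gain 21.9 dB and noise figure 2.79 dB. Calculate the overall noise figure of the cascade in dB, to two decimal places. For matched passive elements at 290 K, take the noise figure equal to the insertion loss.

Convert to linear (a loss of L dB is a gain of −L dB): F_i = 10^(NF_i/10), G_i = 10^(G_i,dB/10)
  Stage 1: F_1 = 10^(1.89/10) = 1.545, G_1 = 10^(14.6/10) = 28.84
  Stage 2: F_2 = 10^(5.13/10) = 3.258, G_2 = 10^(−5.13/10) = 0.3069
  Stage 3: F_3 = 10^(7.60/10) = 5.754, G_3 = 10^(−5.43/10) = 0.2864
  Stage 4: F_4 = 10^(2.79/10) = 1.901, G_4 = 10^(21.9/10) = 154.9
Friis cascade:
  F = 1.545 + (3.258 − 1)/28.84 + (5.754 − 1)/8.851 + (1.901 − 1)/2.535 = 2.516
NF = 10 log₁₀(2.516) = 4.01 dB

4.01 dB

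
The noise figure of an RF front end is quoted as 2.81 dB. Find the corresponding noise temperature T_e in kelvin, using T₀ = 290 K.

264 K

F = 10^(2.81/10) = 1.90985
T_e = (F − 1)·T₀ = (1.90985 − 1) × 290 = 264 K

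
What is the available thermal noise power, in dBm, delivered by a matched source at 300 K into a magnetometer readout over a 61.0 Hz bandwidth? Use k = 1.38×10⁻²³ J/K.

−156.0 dBm

P_n = kTB = 1.38×10⁻²³ × 300 × 6.10×10¹ = 2.53×10⁻¹⁹ W
In dBm: 10 log₁₀(2.53×10⁻¹⁹ / 10⁻³) = −156.0 dBm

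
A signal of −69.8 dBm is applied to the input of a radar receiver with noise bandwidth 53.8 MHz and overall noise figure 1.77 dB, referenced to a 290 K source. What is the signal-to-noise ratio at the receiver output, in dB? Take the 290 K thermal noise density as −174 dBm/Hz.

25.1 dB

Noise floor: N = −174 + 10 log₁₀(B) + NF
10 log₁₀(5.38×10⁷) = 77.31 dB
N = −174 + 77.31 + 1.77 = −94.92 dBm
SNR = P_sig − N = −69.8 − (−94.92) = 25.12 dB → 25.1 dB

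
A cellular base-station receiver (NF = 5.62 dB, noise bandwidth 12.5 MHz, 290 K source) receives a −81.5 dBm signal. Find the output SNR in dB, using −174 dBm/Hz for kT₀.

15.9 dB

Noise floor: N = −174 + 10 log₁₀(B) + NF
10 log₁₀(1.25×10⁷) = 70.97 dB
N = −174 + 70.97 + 5.62 = −97.41 dBm
SNR = P_sig − N = −81.5 − (−97.41) = 15.91 dB → 15.9 dB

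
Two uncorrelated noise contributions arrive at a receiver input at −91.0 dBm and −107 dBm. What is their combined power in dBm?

Convert to linear, add, convert back:
P₁ = 7.94×10⁻¹³ W, P₂ = 2.00×10⁻¹⁴ W
P_tot = 8.14×10⁻¹³ W → 10 log₁₀(P_tot / 10⁻³) = −90.9 dBm

−90.9 dBm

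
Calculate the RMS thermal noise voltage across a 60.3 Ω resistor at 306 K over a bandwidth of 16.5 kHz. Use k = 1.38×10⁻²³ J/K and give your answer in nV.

V_n = √(4kTRB)
4kTRB = 4 × 1.38×10⁻²³ × 306 × 6.03×10¹ × 1.65×10⁴ = 1.68×10⁻¹⁴ V²
V_n = √(1.68×10⁻¹⁴) = 1.30×10⁻⁷ V = 130 nV

130 nV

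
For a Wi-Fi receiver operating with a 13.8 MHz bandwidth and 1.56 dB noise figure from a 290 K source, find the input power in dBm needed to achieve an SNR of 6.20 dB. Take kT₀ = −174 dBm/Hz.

Sensitivity = −174 + 10 log₁₀(B) + NF + SNR_min
= −174 + 71.4 + 1.56 + 6.20
= −94.84 dBm → −94.8 dBm

−94.8 dBm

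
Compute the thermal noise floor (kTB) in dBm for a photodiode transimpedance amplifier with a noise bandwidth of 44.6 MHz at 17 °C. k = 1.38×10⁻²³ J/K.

T = 17 °C + 273.15 = 290.15 K
P_n = kTB = 1.38×10⁻²³ × 290.15 × 4.46×10⁷ = 1.79×10⁻¹³ W
In dBm: 10 log₁₀(1.79×10⁻¹³ / 10⁻³) = −97.5 dBm

−97.5 dBm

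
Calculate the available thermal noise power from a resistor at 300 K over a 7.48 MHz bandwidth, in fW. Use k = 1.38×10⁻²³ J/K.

31.0 fW

P_n = kTB = 1.38×10⁻²³ × 300 × 7.48×10⁶ = 3.10×10⁻¹⁴ W = 31.0 fW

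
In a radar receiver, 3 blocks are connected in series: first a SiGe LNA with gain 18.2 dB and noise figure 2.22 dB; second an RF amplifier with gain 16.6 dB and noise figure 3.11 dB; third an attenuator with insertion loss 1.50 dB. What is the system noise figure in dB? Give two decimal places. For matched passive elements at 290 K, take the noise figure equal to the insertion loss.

Convert to linear (a loss of L dB is a gain of −L dB): F_i = 10^(NF_i/10), G_i = 10^(G_i,dB/10)
  Stage 1: F_1 = 10^(2.22/10) = 1.667, G_1 = 10^(18.2/10) = 66.07
  Stage 2: F_2 = 10^(3.11/10) = 2.046, G_2 = 10^(16.6/10) = 45.71
  Stage 3: F_3 = 10^(1.50/10) = 1.413, G_3 = 10^(−1.50/10) = 0.7079
Friis cascade:
  F = 1.667 + (2.046 − 1)/66.07 + (1.413 − 1)/3020 = 1.683
NF = 10 log₁₀(1.683) = 2.26 dB

2.26 dB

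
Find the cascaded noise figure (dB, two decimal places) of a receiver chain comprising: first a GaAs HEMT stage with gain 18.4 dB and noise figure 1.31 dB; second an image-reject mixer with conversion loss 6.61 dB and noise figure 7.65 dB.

Convert to linear (a loss of L dB is a gain of −L dB): F_i = 10^(NF_i/10), G_i = 10^(G_i,dB/10)
  Stage 1: F_1 = 10^(1.31/10) = 1.352, G_1 = 10^(18.4/10) = 69.18
  Stage 2: F_2 = 10^(7.65/10) = 5.821, G_2 = 10^(−6.61/10) = 0.2183
Friis cascade:
  F = 1.352 + (5.821 − 1)/69.18 = 1.422
NF = 10 log₁₀(1.422) = 1.53 dB

1.53 dB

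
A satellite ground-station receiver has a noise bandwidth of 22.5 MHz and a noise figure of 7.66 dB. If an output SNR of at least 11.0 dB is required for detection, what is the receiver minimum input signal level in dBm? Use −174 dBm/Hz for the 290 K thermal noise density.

−81.8 dBm

Sensitivity = −174 + 10 log₁₀(B) + NF + SNR_min
= −174 + 73.52 + 7.66 + 11.0
= −81.82 dBm → −81.8 dBm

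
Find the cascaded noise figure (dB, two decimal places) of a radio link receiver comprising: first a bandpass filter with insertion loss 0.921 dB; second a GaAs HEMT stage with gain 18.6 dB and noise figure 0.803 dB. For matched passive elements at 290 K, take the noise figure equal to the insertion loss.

1.72 dB

Convert to linear (a loss of L dB is a gain of −L dB): F_i = 10^(NF_i/10), G_i = 10^(G_i,dB/10)
  Stage 1: F_1 = 10^(0.921/10) = 1.236, G_1 = 10^(−0.921/10) = 0.8089
  Stage 2: F_2 = 10^(0.803/10) = 1.203, G_2 = 10^(18.6/10) = 72.44
Friis cascade:
  F = 1.236 + (1.203 − 1)/0.8089 = 1.487
NF = 10 log₁₀(1.487) = 1.72 dB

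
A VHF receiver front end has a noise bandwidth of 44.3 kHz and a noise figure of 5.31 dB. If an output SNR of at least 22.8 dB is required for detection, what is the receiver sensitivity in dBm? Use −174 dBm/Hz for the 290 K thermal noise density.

Sensitivity = −174 + 10 log₁₀(B) + NF + SNR_min
= −174 + 46.46 + 5.31 + 22.8
= −99.43 dBm → −99.4 dBm

−99.4 dBm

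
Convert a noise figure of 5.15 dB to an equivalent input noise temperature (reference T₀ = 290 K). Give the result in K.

659 K

F = 10^(5.15/10) = 3.27341
T_e = (F − 1)·T₀ = (3.27341 − 1) × 290 = 659 K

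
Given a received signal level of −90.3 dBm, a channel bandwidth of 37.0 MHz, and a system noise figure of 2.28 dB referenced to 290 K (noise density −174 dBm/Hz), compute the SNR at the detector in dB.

5.7 dB

Noise floor: N = −174 + 10 log₁₀(B) + NF
10 log₁₀(3.70×10⁷) = 75.68 dB
N = −174 + 75.68 + 2.28 = −96.04 dBm
SNR = P_sig − N = −90.3 − (−96.04) = 5.74 dB → 5.7 dB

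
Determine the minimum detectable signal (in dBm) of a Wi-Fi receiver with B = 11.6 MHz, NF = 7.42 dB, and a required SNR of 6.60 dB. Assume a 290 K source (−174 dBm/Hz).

Sensitivity = −174 + 10 log₁₀(B) + NF + SNR_min
= −174 + 70.64 + 7.42 + 6.60
= −89.34 dBm → −89.3 dBm

−89.3 dBm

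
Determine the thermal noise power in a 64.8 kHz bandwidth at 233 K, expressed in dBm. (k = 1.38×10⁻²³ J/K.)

−126.8 dBm

P_n = kTB = 1.38×10⁻²³ × 233 × 6.48×10⁴ = 2.08×10⁻¹⁶ W
In dBm: 10 log₁₀(2.08×10⁻¹⁶ / 10⁻³) = −126.8 dBm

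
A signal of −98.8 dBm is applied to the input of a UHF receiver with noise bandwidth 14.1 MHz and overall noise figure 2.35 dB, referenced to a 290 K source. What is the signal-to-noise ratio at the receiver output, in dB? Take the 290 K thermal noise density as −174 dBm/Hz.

Noise floor: N = −174 + 10 log₁₀(B) + NF
10 log₁₀(1.41×10⁷) = 71.49 dB
N = −174 + 71.49 + 2.35 = −100.16 dBm
SNR = P_sig − N = −98.8 − (−100.16) = 1.36 dB → 1.4 dB

1.4 dB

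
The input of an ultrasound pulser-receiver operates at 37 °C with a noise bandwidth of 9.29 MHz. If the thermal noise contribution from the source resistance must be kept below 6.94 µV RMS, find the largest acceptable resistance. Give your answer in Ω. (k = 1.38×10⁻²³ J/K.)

T = 37 °C + 273.15 = 310.15 K
Johnson–Nyquist: V_n = √(4kTRB) ⇒ R = V_n² / (4kTB)
4kTB = 4 × 1.38×10⁻²³ × 310.15 × 9.29×10⁶ = 1.59×10⁻¹³
R = (6.94×10⁻⁶)² / 1.59×10⁻¹³ = 3.03×10² Ω = 303 Ω

303 Ω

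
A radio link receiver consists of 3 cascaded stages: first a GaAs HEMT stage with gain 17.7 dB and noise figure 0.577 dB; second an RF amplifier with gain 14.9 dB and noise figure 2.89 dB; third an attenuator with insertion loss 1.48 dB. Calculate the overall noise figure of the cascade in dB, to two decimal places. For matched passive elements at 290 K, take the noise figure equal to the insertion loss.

0.64 dB

Convert to linear (a loss of L dB is a gain of −L dB): F_i = 10^(NF_i/10), G_i = 10^(G_i,dB/10)
  Stage 1: F_1 = 10^(0.577/10) = 1.142, G_1 = 10^(17.7/10) = 58.88
  Stage 2: F_2 = 10^(2.89/10) = 1.945, G_2 = 10^(14.9/10) = 30.90
  Stage 3: F_3 = 10^(1.48/10) = 1.406, G_3 = 10^(−1.48/10) = 0.7112
Friis cascade:
  F = 1.142 + (1.945 − 1)/58.88 + (1.406 − 1)/1820 = 1.158
NF = 10 log₁₀(1.158) = 0.64 dB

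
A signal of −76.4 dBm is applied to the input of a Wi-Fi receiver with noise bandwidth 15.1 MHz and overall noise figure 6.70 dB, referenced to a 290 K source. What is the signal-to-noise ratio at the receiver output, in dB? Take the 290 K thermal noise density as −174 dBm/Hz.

Noise floor: N = −174 + 10 log₁₀(B) + NF
10 log₁₀(1.51×10⁷) = 71.79 dB
N = −174 + 71.79 + 6.70 = −95.51 dBm
SNR = P_sig − N = −76.4 − (−95.51) = 19.11 dB → 19.1 dB

19.1 dB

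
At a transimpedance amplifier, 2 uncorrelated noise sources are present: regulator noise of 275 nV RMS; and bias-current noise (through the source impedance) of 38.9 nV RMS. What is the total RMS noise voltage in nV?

278 nV

Uncorrelated sources add in power (mean-square): V_tot = √(ΣV_i²)
V_tot = √[(2.75×10⁻⁷)² + (3.89×10⁻⁸)²] = 2.78×10⁻⁷ V = 278 nV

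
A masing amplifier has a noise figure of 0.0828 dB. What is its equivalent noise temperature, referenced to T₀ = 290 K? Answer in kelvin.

F = 10^(0.0828/10) = 1.01925
T_e = (F − 1)·T₀ = (1.01925 − 1) × 290 = 5.58 K

5.58 K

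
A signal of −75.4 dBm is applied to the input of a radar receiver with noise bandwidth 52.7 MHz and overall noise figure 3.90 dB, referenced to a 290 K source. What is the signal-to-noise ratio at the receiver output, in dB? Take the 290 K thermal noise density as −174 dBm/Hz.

Noise floor: N = −174 + 10 log₁₀(B) + NF
10 log₁₀(5.27×10⁷) = 77.22 dB
N = −174 + 77.22 + 3.90 = −92.88 dBm
SNR = P_sig − N = −75.4 − (−92.88) = 17.48 dB → 17.5 dB

17.5 dB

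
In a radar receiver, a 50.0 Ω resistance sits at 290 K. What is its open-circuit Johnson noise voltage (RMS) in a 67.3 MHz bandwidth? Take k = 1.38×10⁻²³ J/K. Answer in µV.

V_n = √(4kTRB)
4kTRB = 4 × 1.38×10⁻²³ × 290 × 5.00×10¹ × 6.73×10⁷ = 5.39×10⁻¹¹ V²
V_n = √(5.39×10⁻¹¹) = 7.34×10⁻⁶ V = 7.34 µV

7.34 µV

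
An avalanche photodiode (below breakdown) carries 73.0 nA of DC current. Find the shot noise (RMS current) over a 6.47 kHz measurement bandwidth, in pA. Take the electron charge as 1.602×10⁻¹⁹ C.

I_n = √(2qI·B)
2qI·B = 2 × 1.602×10⁻¹⁹ × 7.30×10⁻⁸ × 6.47×10³ = 1.51×10⁻²² A²
I_n = √(1.51×10⁻²²) = 1.23×10⁻¹¹ A = 12.3 pA

12.3 pA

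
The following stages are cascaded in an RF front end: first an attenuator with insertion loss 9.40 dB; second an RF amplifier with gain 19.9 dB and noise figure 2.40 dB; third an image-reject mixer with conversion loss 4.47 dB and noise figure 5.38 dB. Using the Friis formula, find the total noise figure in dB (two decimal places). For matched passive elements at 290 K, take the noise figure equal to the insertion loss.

Convert to linear (a loss of L dB is a gain of −L dB): F_i = 10^(NF_i/10), G_i = 10^(G_i,dB/10)
  Stage 1: F_1 = 10^(9.40/10) = 8.710, G_1 = 10^(−9.40/10) = 0.1148
  Stage 2: F_2 = 10^(2.40/10) = 1.738, G_2 = 10^(19.9/10) = 97.72
  Stage 3: F_3 = 10^(5.38/10) = 3.451, G_3 = 10^(−4.47/10) = 0.3573
Friis cascade:
  F = 8.710 + (1.738 − 1)/0.1148 + (3.451 − 1)/11.22 = 15.35
NF = 10 log₁₀(15.35) = 11.86 dB

11.86 dB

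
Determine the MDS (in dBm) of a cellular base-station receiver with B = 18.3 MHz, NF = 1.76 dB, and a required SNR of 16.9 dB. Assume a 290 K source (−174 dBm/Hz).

−82.7 dBm

Sensitivity = −174 + 10 log₁₀(B) + NF + SNR_min
= −174 + 72.62 + 1.76 + 16.9
= −82.72 dBm → −82.7 dBm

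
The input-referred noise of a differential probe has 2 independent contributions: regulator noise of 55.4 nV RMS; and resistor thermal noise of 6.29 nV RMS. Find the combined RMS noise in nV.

Uncorrelated sources add in power (mean-square): V_tot = √(ΣV_i²)
V_tot = √[(5.54×10⁻⁸)² + (6.29×10⁻⁹)²] = 5.58×10⁻⁸ V = 55.8 nV

55.8 nV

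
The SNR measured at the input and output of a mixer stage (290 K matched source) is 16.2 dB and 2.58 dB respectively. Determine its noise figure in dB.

13.62 dB

NF (dB) = SNR_in(dB) − SNR_out(dB) when the source is at T₀
NF = 16.2 − 2.58 = 13.62 dB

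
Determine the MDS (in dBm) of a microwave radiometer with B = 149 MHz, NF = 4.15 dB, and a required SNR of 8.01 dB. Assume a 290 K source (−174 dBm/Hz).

Sensitivity = −174 + 10 log₁₀(B) + NF + SNR_min
= −174 + 81.73 + 4.15 + 8.01
= −80.11 dBm → −80.1 dBm

−80.1 dBm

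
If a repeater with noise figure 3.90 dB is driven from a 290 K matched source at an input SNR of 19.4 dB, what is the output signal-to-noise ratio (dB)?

15.50 dB

By definition F = SNR_in/SNR_out, so in dB: SNR_out = SNR_in − NF
SNR_out = 19.4 − 3.90 = 15.50 dB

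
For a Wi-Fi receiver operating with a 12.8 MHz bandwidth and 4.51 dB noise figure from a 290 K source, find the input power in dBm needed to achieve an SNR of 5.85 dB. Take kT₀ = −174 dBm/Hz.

−92.6 dBm

Sensitivity = −174 + 10 log₁₀(B) + NF + SNR_min
= −174 + 71.07 + 4.51 + 5.85
= −92.57 dBm → −92.6 dBm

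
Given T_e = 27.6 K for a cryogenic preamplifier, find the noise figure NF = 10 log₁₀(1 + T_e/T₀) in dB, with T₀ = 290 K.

0.395 dB

F = 1 + T_e/T₀ = 1 + 27.6/290 = 1.09517
NF = 10 log₁₀(1.09517) = 0.395 dB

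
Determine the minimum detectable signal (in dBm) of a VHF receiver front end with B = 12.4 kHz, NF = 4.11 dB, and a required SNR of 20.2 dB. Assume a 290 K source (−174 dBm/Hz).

−108.8 dBm

Sensitivity = −174 + 10 log₁₀(B) + NF + SNR_min
= −174 + 40.93 + 4.11 + 20.2
= −108.76 dBm → −108.8 dBm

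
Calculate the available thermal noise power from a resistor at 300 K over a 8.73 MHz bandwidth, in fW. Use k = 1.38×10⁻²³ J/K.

P_n = kTB = 1.38×10⁻²³ × 300 × 8.73×10⁶ = 3.61×10⁻¹⁴ W = 36.1 fW

36.1 fW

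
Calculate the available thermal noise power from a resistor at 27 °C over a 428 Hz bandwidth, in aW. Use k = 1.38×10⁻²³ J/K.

T = 27 °C + 273.15 = 300.15 K
P_n = kTB = 1.38×10⁻²³ × 300.15 × 4.28×10² = 1.77×10⁻¹⁸ W = 1.77 aW

1.77 aW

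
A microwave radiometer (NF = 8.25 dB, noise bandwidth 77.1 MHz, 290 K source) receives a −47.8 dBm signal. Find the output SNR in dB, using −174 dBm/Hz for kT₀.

Noise floor: N = −174 + 10 log₁₀(B) + NF
10 log₁₀(7.71×10⁷) = 78.87 dB
N = −174 + 78.87 + 8.25 = −86.88 dBm
SNR = P_sig − N = −47.8 − (−86.88) = 39.08 dB → 39.1 dB

39.1 dB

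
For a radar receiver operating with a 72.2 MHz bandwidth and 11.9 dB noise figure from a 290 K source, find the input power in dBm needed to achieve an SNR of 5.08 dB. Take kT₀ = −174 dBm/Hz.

Sensitivity = −174 + 10 log₁₀(B) + NF + SNR_min
= −174 + 78.59 + 11.9 + 5.08
= −78.43 dBm → −78.4 dBm

−78.4 dBm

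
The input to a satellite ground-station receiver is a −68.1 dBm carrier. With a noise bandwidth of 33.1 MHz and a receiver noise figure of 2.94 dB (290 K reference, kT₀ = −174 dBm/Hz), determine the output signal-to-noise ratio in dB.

Noise floor: N = −174 + 10 log₁₀(B) + NF
10 log₁₀(3.31×10⁷) = 75.2 dB
N = −174 + 75.2 + 2.94 = −95.86 dBm
SNR = P_sig − N = −68.1 − (−95.86) = 27.76 dB → 27.8 dB

27.8 dB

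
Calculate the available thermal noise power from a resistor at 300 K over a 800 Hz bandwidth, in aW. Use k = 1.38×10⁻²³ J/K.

P_n = kTB = 1.38×10⁻²³ × 300 × 8.00×10² = 3.31×10⁻¹⁸ W = 3.31 aW

3.31 aW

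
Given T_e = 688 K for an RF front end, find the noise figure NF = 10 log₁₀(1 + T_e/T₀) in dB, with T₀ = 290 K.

5.28 dB

F = 1 + T_e/T₀ = 1 + 688/290 = 3.37241
NF = 10 log₁₀(3.37241) = 5.28 dB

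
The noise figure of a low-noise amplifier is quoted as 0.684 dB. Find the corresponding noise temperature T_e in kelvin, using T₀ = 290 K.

49.5 K

F = 10^(0.684/10) = 1.17058
T_e = (F − 1)·T₀ = (1.17058 − 1) × 290 = 49.5 K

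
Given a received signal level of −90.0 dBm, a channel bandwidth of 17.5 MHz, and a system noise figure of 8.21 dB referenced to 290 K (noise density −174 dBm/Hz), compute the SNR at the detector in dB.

Noise floor: N = −174 + 10 log₁₀(B) + NF
10 log₁₀(1.75×10⁷) = 72.43 dB
N = −174 + 72.43 + 8.21 = −93.36 dBm
SNR = P_sig − N = −90.0 − (−93.36) = 3.36 dB → 3.4 dB

3.4 dB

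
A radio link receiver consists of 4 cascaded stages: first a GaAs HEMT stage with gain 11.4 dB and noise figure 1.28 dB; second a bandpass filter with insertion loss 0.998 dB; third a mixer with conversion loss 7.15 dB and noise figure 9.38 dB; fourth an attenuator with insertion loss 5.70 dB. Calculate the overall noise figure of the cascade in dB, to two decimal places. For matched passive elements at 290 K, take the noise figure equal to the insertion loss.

5.24 dB

Convert to linear (a loss of L dB is a gain of −L dB): F_i = 10^(NF_i/10), G_i = 10^(G_i,dB/10)
  Stage 1: F_1 = 10^(1.28/10) = 1.343, G_1 = 10^(11.4/10) = 13.80
  Stage 2: F_2 = 10^(0.998/10) = 1.258, G_2 = 10^(−0.998/10) = 0.7947
  Stage 3: F_3 = 10^(9.38/10) = 8.670, G_3 = 10^(−7.15/10) = 0.1928
  Stage 4: F_4 = 10^(5.70/10) = 3.715, G_4 = 10^(−5.70/10) = 0.2692
Friis cascade:
  F = 1.343 + (1.258 − 1)/13.80 + (8.670 − 1)/10.97 + (3.715 − 1)/2.114 = 3.345
NF = 10 log₁₀(3.345) = 5.24 dB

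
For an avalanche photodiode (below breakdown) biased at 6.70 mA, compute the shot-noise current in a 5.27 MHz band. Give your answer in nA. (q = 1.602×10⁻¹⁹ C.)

I_n = √(2qI·B)
2qI·B = 2 × 1.602×10⁻¹⁹ × 6.70×10⁻³ × 5.27×10⁶ = 1.13×10⁻¹⁴ A²
I_n = √(1.13×10⁻¹⁴) = 1.06×10⁻⁷ A = 106 nA

106 nA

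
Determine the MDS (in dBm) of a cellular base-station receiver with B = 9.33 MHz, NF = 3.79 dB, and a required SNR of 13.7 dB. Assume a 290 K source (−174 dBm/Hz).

−86.8 dBm

Sensitivity = −174 + 10 log₁₀(B) + NF + SNR_min
= −174 + 69.7 + 3.79 + 13.7
= −86.81 dBm → −86.8 dBm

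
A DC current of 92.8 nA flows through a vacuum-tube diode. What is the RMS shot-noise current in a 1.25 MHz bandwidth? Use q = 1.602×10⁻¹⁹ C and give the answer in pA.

I_n = √(2qI·B)
2qI·B = 2 × 1.602×10⁻¹⁹ × 9.28×10⁻⁸ × 1.25×10⁶ = 3.72×10⁻²⁰ A²
I_n = √(3.72×10⁻²⁰) = 1.93×10⁻¹⁰ A = 193 pA

193 pA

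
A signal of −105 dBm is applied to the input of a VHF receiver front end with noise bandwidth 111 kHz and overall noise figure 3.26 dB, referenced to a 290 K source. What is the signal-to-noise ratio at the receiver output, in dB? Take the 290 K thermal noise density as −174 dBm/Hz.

15.3 dB

Noise floor: N = −174 + 10 log₁₀(B) + NF
10 log₁₀(1.11×10⁵) = 50.45 dB
N = −174 + 50.45 + 3.26 = −120.29 dBm
SNR = P_sig − N = −105 − (−120.29) = 15.29 dB → 15.3 dB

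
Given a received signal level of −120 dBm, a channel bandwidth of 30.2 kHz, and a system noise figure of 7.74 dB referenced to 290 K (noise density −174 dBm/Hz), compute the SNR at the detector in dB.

1.5 dB

Noise floor: N = −174 + 10 log₁₀(B) + NF
10 log₁₀(3.02×10⁴) = 44.8 dB
N = −174 + 44.8 + 7.74 = −121.46 dBm
SNR = P_sig − N = −120 − (−121.46) = 1.46 dB → 1.5 dB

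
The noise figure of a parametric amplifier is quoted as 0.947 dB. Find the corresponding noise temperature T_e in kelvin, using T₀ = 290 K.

70.7 K

F = 10^(0.947/10) = 1.24366
T_e = (F − 1)·T₀ = (1.24366 − 1) × 290 = 70.7 K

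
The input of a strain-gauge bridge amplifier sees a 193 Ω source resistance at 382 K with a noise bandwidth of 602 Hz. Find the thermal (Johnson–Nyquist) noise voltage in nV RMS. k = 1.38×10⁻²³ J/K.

49.5 nV

V_n = √(4kTRB)
4kTRB = 4 × 1.38×10⁻²³ × 382 × 1.93×10² × 6.02×10² = 2.45×10⁻¹⁵ V²
V_n = √(2.45×10⁻¹⁵) = 4.95×10⁻⁸ V = 49.5 nV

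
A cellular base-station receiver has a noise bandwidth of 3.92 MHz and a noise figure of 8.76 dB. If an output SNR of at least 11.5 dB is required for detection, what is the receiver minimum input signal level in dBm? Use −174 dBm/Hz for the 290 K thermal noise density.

−87.8 dBm

Sensitivity = −174 + 10 log₁₀(B) + NF + SNR_min
= −174 + 65.93 + 8.76 + 11.5
= −87.81 dBm → −87.8 dBm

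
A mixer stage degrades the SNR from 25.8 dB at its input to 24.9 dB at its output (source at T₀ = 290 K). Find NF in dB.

0.9 dB

NF (dB) = SNR_in(dB) − SNR_out(dB) when the source is at T₀
NF = 25.8 − 24.9 = 0.9 dB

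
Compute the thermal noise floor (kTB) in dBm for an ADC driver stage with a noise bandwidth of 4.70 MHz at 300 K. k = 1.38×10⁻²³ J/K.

−107.1 dBm

P_n = kTB = 1.38×10⁻²³ × 300 × 4.70×10⁶ = 1.95×10⁻¹⁴ W
In dBm: 10 log₁₀(1.95×10⁻¹⁴ / 10⁻³) = −107.1 dBm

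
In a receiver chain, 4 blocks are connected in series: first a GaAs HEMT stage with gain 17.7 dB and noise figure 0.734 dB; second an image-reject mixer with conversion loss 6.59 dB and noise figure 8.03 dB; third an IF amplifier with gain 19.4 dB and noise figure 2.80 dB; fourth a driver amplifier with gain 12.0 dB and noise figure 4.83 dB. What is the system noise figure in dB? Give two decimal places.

1.29 dB

Convert to linear (a loss of L dB is a gain of −L dB): F_i = 10^(NF_i/10), G_i = 10^(G_i,dB/10)
  Stage 1: F_1 = 10^(0.734/10) = 1.184, G_1 = 10^(17.7/10) = 58.88
  Stage 2: F_2 = 10^(8.03/10) = 6.353, G_2 = 10^(−6.59/10) = 0.2193
  Stage 3: F_3 = 10^(2.80/10) = 1.905, G_3 = 10^(19.4/10) = 87.10
  Stage 4: F_4 = 10^(4.83/10) = 3.041, G_4 = 10^(12.0/10) = 15.85
Friis cascade:
  F = 1.184 + (6.353 − 1)/58.88 + (1.905 − 1)/12.91 + (3.041 − 1)/1125 = 1.347
NF = 10 log₁₀(1.347) = 1.29 dB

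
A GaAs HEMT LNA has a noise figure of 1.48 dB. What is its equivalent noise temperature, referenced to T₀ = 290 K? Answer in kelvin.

F = 10^(1.48/10) = 1.40605
T_e = (F − 1)·T₀ = (1.40605 − 1) × 290 = 118 K

118 K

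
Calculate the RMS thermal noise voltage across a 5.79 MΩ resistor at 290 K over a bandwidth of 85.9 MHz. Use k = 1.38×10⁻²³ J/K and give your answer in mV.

2.82 mV

V_n = √(4kTRB)
4kTRB = 4 × 1.38×10⁻²³ × 290 × 5.79×10⁶ × 8.59×10⁷ = 7.96×10⁻⁶ V²
V_n = √(7.96×10⁻⁶) = 2.82×10⁻³ V = 2.82 mV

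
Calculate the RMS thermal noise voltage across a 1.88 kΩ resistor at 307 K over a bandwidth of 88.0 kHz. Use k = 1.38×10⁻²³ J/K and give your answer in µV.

V_n = √(4kTRB)
4kTRB = 4 × 1.38×10⁻²³ × 307 × 1.88×10³ × 8.80×10⁴ = 2.80×10⁻¹² V²
V_n = √(2.80×10⁻¹²) = 1.67×10⁻⁶ V = 1.67 µV

1.67 µV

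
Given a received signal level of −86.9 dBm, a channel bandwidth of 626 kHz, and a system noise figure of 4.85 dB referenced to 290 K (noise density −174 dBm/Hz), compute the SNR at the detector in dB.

24.3 dB

Noise floor: N = −174 + 10 log₁₀(B) + NF
10 log₁₀(6.26×10⁵) = 57.97 dB
N = −174 + 57.97 + 4.85 = −111.18 dBm
SNR = P_sig − N = −86.9 − (−111.18) = 24.28 dB → 24.3 dB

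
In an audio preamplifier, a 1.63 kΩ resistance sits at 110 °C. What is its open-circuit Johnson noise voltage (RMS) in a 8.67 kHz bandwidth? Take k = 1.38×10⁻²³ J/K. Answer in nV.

T = 110 °C + 273.15 = 383.15 K
V_n = √(4kTRB)
4kTRB = 4 × 1.38×10⁻²³ × 383.15 × 1.63×10³ × 8.67×10³ = 2.99×10⁻¹³ V²
V_n = √(2.99×10⁻¹³) = 5.47×10⁻⁷ V = 547 nV

547 nV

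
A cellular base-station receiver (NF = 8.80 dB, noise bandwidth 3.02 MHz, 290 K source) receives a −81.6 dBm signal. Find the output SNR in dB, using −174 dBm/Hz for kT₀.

18.8 dB

Noise floor: N = −174 + 10 log₁₀(B) + NF
10 log₁₀(3.02×10⁶) = 64.8 dB
N = −174 + 64.8 + 8.80 = −100.40 dBm
SNR = P_sig − N = −81.6 − (−100.40) = 18.80 dB → 18.8 dB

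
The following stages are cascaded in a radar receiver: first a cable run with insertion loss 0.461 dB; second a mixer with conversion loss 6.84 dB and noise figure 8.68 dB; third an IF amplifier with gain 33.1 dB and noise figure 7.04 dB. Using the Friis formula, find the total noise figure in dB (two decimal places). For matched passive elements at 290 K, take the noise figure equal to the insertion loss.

Convert to linear (a loss of L dB is a gain of −L dB): F_i = 10^(NF_i/10), G_i = 10^(G_i,dB/10)
  Stage 1: F_1 = 10^(0.461/10) = 1.112, G_1 = 10^(−0.461/10) = 0.8993
  Stage 2: F_2 = 10^(8.68/10) = 7.379, G_2 = 10^(−6.84/10) = 0.2070
  Stage 3: F_3 = 10^(7.04/10) = 5.058, G_3 = 10^(33.1/10) = 2042
Friis cascade:
  F = 1.112 + (7.379 − 1)/0.8993 + (5.058 − 1)/0.1862 = 30.00
NF = 10 log₁₀(30.00) = 14.77 dB

14.77 dB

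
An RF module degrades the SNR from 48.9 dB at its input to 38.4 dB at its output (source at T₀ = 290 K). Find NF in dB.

NF (dB) = SNR_in(dB) − SNR_out(dB) when the source is at T₀
NF = 48.9 − 38.4 = 10.5 dB

10.5 dB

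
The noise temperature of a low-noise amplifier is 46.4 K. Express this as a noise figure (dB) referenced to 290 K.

F = 1 + T_e/T₀ = 1 + 46.4/290 = 1.16
NF = 10 log₁₀(1.16) = 0.645 dB

0.645 dB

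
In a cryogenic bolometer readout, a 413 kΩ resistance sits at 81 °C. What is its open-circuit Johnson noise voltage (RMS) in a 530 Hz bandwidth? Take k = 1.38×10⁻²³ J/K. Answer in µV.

2.07 µV

T = 81 °C + 273.15 = 354.15 K
V_n = √(4kTRB)
4kTRB = 4 × 1.38×10⁻²³ × 354.15 × 4.13×10⁵ × 5.30×10² = 4.28×10⁻¹² V²
V_n = √(4.28×10⁻¹²) = 2.07×10⁻⁶ V = 2.07 µV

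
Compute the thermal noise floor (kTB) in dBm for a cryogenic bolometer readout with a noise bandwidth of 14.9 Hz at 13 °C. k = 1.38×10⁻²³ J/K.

T = 13 °C + 273.15 = 286.15 K
P_n = kTB = 1.38×10⁻²³ × 286.15 × 1.49×10¹ = 5.88×10⁻²⁰ W
In dBm: 10 log₁₀(5.88×10⁻²⁰ / 10⁻³) = −162.3 dBm

−162.3 dBm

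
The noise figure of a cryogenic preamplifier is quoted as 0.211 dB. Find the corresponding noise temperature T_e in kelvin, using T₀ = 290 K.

F = 10^(0.211/10) = 1.04978
T_e = (F − 1)·T₀ = (1.04978 − 1) × 290 = 14.4 K

14.4 K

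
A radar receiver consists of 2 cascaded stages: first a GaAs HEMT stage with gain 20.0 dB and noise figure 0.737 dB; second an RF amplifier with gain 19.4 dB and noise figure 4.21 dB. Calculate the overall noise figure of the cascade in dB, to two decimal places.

0.80 dB

Convert to linear (a loss of L dB is a gain of −L dB): F_i = 10^(NF_i/10), G_i = 10^(G_i,dB/10)
  Stage 1: F_1 = 10^(0.737/10) = 1.185, G_1 = 10^(20.0/10) = 100.0
  Stage 2: F_2 = 10^(4.21/10) = 2.636, G_2 = 10^(19.4/10) = 87.10
Friis cascade:
  F = 1.185 + (2.636 − 1)/100.0 = 1.201
NF = 10 log₁₀(1.201) = 0.80 dB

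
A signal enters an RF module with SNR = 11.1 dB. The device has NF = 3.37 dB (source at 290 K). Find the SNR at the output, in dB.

By definition F = SNR_in/SNR_out, so in dB: SNR_out = SNR_in − NF
SNR_out = 11.1 − 3.37 = 7.73 dB

7.73 dB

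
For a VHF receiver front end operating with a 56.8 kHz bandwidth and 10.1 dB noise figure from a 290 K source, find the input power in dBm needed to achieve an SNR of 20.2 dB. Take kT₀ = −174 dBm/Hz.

−96.2 dBm

Sensitivity = −174 + 10 log₁₀(B) + NF + SNR_min
= −174 + 47.54 + 10.1 + 20.2
= −96.16 dBm → −96.2 dBm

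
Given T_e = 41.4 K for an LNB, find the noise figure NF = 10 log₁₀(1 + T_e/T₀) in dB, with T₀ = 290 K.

F = 1 + T_e/T₀ = 1 + 41.4/290 = 1.14276
NF = 10 log₁₀(1.14276) = 0.580 dB

0.580 dB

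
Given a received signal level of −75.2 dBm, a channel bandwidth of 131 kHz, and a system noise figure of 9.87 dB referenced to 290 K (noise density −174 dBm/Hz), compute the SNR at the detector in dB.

37.8 dB

Noise floor: N = −174 + 10 log₁₀(B) + NF
10 log₁₀(1.31×10⁵) = 51.17 dB
N = −174 + 51.17 + 9.87 = −112.96 dBm
SNR = P_sig − N = −75.2 − (−112.96) = 37.76 dB → 37.8 dB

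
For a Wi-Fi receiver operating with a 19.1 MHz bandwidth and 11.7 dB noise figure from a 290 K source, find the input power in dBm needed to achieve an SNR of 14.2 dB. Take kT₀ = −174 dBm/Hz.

Sensitivity = −174 + 10 log₁₀(B) + NF + SNR_min
= −174 + 72.81 + 11.7 + 14.2
= −75.29 dBm → −75.3 dBm

−75.3 dBm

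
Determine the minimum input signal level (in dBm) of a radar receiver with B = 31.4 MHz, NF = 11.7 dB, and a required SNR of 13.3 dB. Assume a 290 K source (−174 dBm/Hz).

−74.0 dBm

Sensitivity = −174 + 10 log₁₀(B) + NF + SNR_min
= −174 + 74.97 + 11.7 + 13.3
= −74.03 dBm → −74.0 dBm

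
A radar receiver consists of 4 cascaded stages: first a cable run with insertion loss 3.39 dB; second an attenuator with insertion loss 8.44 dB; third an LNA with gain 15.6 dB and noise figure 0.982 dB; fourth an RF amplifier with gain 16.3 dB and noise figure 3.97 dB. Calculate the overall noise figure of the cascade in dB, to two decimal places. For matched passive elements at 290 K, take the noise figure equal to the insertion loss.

12.95 dB

Convert to linear (a loss of L dB is a gain of −L dB): F_i = 10^(NF_i/10), G_i = 10^(G_i,dB/10)
  Stage 1: F_1 = 10^(3.39/10) = 2.183, G_1 = 10^(−3.39/10) = 0.4581
  Stage 2: F_2 = 10^(8.44/10) = 6.982, G_2 = 10^(−8.44/10) = 0.1432
  Stage 3: F_3 = 10^(0.982/10) = 1.254, G_3 = 10^(15.6/10) = 36.31
  Stage 4: F_4 = 10^(3.97/10) = 2.495, G_4 = 10^(16.3/10) = 42.66
Friis cascade:
  F = 2.183 + (6.982 − 1)/0.4581 + (1.254 − 1)/0.06561 + (2.495 − 1)/2.382 = 19.73
NF = 10 log₁₀(19.73) = 12.95 dB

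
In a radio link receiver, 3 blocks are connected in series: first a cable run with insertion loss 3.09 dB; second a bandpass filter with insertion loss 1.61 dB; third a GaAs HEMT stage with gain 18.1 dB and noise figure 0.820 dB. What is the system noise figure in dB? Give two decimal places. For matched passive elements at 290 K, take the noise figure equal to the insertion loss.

Convert to linear (a loss of L dB is a gain of −L dB): F_i = 10^(NF_i/10), G_i = 10^(G_i,dB/10)
  Stage 1: F_1 = 10^(3.09/10) = 2.037, G_1 = 10^(−3.09/10) = 0.4909
  Stage 2: F_2 = 10^(1.61/10) = 1.449, G_2 = 10^(−1.61/10) = 0.6902
  Stage 3: F_3 = 10^(0.820/10) = 1.208, G_3 = 10^(18.1/10) = 64.57
Friis cascade:
  F = 2.037 + (1.449 − 1)/0.4909 + (1.208 − 1)/0.3388 = 3.565
NF = 10 log₁₀(3.565) = 5.52 dB

5.52 dB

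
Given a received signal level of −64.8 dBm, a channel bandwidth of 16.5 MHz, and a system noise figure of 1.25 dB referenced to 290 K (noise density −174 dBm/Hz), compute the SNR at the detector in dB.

Noise floor: N = −174 + 10 log₁₀(B) + NF
10 log₁₀(1.65×10⁷) = 72.17 dB
N = −174 + 72.17 + 1.25 = −100.58 dBm
SNR = P_sig − N = −64.8 − (−100.58) = 35.78 dB → 35.8 dB

35.8 dB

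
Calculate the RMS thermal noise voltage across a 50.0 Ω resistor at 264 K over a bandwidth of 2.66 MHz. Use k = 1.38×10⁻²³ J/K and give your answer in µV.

1.39 µV

V_n = √(4kTRB)
4kTRB = 4 × 1.38×10⁻²³ × 264 × 5.00×10¹ × 2.66×10⁶ = 1.94×10⁻¹² V²
V_n = √(1.94×10⁻¹²) = 1.39×10⁻⁶ V = 1.39 µV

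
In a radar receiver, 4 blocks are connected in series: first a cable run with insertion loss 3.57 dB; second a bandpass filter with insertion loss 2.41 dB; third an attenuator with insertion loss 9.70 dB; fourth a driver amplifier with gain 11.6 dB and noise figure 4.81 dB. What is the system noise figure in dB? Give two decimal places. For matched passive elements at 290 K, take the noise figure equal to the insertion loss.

20.49 dB

Convert to linear (a loss of L dB is a gain of −L dB): F_i = 10^(NF_i/10), G_i = 10^(G_i,dB/10)
  Stage 1: F_1 = 10^(3.57/10) = 2.275, G_1 = 10^(−3.57/10) = 0.4395
  Stage 2: F_2 = 10^(2.41/10) = 1.742, G_2 = 10^(−2.41/10) = 0.5741
  Stage 3: F_3 = 10^(9.70/10) = 9.333, G_3 = 10^(−9.70/10) = 0.1072
  Stage 4: F_4 = 10^(4.81/10) = 3.027, G_4 = 10^(11.6/10) = 14.45
Friis cascade:
  F = 2.275 + (1.742 − 1)/0.4395 + (9.333 − 1)/0.2523 + (3.027 − 1)/0.02704 = 111.9
NF = 10 log₁₀(111.9) = 20.49 dB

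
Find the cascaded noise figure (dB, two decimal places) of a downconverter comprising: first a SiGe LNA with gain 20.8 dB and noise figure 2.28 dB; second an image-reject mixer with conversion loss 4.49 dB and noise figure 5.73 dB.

Convert to linear (a loss of L dB is a gain of −L dB): F_i = 10^(NF_i/10), G_i = 10^(G_i,dB/10)
  Stage 1: F_1 = 10^(2.28/10) = 1.690, G_1 = 10^(20.8/10) = 120.2
  Stage 2: F_2 = 10^(5.73/10) = 3.741, G_2 = 10^(−4.49/10) = 0.3556
Friis cascade:
  F = 1.690 + (3.741 − 1)/120.2 = 1.713
NF = 10 log₁₀(1.713) = 2.34 dB

2.34 dB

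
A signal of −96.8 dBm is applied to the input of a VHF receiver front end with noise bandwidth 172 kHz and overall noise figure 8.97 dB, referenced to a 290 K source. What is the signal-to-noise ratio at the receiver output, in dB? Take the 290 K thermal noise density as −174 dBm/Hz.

Noise floor: N = −174 + 10 log₁₀(B) + NF
10 log₁₀(1.72×10⁵) = 52.36 dB
N = −174 + 52.36 + 8.97 = −112.67 dBm
SNR = P_sig − N = −96.8 − (−112.67) = 15.87 dB → 15.9 dB

15.9 dB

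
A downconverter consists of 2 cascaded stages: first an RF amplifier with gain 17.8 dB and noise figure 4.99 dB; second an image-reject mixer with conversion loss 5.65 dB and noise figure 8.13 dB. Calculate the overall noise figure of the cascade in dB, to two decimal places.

Convert to linear (a loss of L dB is a gain of −L dB): F_i = 10^(NF_i/10), G_i = 10^(G_i,dB/10)
  Stage 1: F_1 = 10^(4.99/10) = 3.155, G_1 = 10^(17.8/10) = 60.26
  Stage 2: F_2 = 10^(8.13/10) = 6.501, G_2 = 10^(−5.65/10) = 0.2723
Friis cascade:
  F = 3.155 + (6.501 − 1)/60.26 = 3.246
NF = 10 log₁₀(3.246) = 5.11 dB

5.11 dB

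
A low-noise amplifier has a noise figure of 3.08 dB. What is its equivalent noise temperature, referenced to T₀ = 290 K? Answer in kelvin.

299 K

F = 10^(3.08/10) = 2.03236
T_e = (F − 1)·T₀ = (2.03236 − 1) × 290 = 299 K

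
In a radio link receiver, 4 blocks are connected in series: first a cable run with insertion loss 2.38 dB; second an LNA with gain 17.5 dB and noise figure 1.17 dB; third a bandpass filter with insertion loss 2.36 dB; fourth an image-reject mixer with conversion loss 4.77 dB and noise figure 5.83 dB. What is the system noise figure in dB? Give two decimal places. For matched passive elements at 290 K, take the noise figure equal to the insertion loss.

3.87 dB

Convert to linear (a loss of L dB is a gain of −L dB): F_i = 10^(NF_i/10), G_i = 10^(G_i,dB/10)
  Stage 1: F_1 = 10^(2.38/10) = 1.730, G_1 = 10^(−2.38/10) = 0.5781
  Stage 2: F_2 = 10^(1.17/10) = 1.309, G_2 = 10^(17.5/10) = 56.23
  Stage 3: F_3 = 10^(2.36/10) = 1.722, G_3 = 10^(−2.36/10) = 0.5808
  Stage 4: F_4 = 10^(5.83/10) = 3.828, G_4 = 10^(−4.77/10) = 0.3334
Friis cascade:
  F = 1.730 + (1.309 − 1)/0.5781 + (1.722 − 1)/32.51 + (3.828 − 1)/18.88 = 2.437
NF = 10 log₁₀(2.437) = 3.87 dB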